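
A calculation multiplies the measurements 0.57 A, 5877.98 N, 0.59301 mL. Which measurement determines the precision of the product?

0.57 A → 2 s.f.; 5877.98 N → 6 s.f.; 0.59301 mL → 5 s.f.
The fewest is 2 significant figures, from 0.57 A.

0.57 A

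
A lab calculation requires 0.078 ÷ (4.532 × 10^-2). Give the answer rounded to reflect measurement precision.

0.078 ÷ (4.532 × 10^-2) = 1.72109443954…
Multiplication/division keeps the fewest significant figures: 0.078 → 2 s.f., 4.532 × 10^-2 → 4 s.f.; limit is 2.
Rounded to 2 significant figures: 1.7.

1.7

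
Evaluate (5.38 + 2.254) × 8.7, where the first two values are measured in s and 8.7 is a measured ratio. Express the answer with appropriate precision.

5.38 s + 2.254 s = 7.634 s; the sum is limited to 2 decimal places (3 s.f.).
Carrying full precision, 7.634 × 8.7 = 66.4158 s; 8.7 has 2 s.f., so the result keeps min(3, 2) = 2 s.f.
Rounded to 2 significant figures: 66 s.

66 s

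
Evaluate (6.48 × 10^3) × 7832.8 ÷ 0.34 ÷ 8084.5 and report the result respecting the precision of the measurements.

1.8 × 10^4

(6.48 × 10^3) × 7832.8 ÷ 0.34 ÷ 8084.5 = 18465.4527727…
Multiplication/division keeps the fewest significant figures: 6.48 × 10^3 → 3 s.f., 7832.8 → 5 s.f., 0.34 → 2 s.f., 8084.5 → 5 s.f.; limit is 2.
Rounded to 2 significant figures: 1.8 × 10^4.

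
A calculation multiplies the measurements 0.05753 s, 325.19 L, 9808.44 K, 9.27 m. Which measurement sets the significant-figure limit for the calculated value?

0.05753 s → 4 s.f.; 325.19 L → 5 s.f.; 9808.44 K → 6 s.f.; 9.27 m → 3 s.f.
The fewest is 3 significant figures, from 9.27 m.

9.27 m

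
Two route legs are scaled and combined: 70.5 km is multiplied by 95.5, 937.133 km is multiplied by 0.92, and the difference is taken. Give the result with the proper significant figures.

5.87 × 10^3 km

70.5 × 95.5 = 6732.75 → 6.73 × 10^3 km (3 s.f., last digit at the 10^1 place).
937.133 × 0.92 = 862.16236 → 8.6 × 10^2 km (2 s.f., last digit at the 10^1 place).
Difference: 5870.58764 km; keep the coarser place, 10^1.
Result: 5.87 × 10^3 km.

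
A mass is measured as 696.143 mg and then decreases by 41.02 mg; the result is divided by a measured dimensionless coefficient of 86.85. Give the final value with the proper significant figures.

7.543 mg

696.143 mg − 41.02 mg = 655.123 mg; the difference is limited to 2 decimal places (5 s.f.).
Carrying full precision, 655.123 ÷ 86.85 = 7.54315486471… mg; 86.85 has 4 s.f., so the result keeps min(5, 4) = 4 s.f.
Rounded to 4 significant figures: 7.543 mg.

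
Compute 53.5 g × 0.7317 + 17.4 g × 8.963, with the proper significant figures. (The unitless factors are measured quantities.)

53.5 × 0.7317 = 39.14595 → 39.1 g (3 s.f., last digit at the 10^-1 place).
17.4 × 8.963 = 155.9562 → 156 g (3 s.f., last digit at the 10^0 place).
Sum: 195.10215 g; keep the coarser place, 10^0.
Result: 195 g.

195 g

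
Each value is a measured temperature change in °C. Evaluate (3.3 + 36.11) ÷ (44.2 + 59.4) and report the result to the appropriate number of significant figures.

3.80 × 10⁻¹

3.3 + 36.11 = 39.41, limited to 1 d.p. → 3 s.f.; 44.2 + 59.4 = 103.6, limited to 1 d.p. → 4 s.f.
Carrying full precision, 39.41 ÷ 103.6 = 0.380405405405…; keep min(3, 4) = 3 s.f.
Rounded to 3 significant figures: 3.80 × 10⁻¹.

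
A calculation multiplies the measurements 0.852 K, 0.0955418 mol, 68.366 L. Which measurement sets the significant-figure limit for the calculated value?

0.852 K → 3 s.f.; 0.0955418 mol → 6 s.f.; 68.366 L → 5 s.f.
The fewest is 3 significant figures, from 0.852 K.

0.852 K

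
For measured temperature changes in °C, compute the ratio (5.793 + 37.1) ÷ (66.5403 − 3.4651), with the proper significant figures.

0.680

5.793 + 37.1 = 42.893, limited to 1 d.p. → 3 s.f.; 66.5403 − 3.4651 = 63.0752, limited to 4 d.p. → 6 s.f.
Carrying full precision, 42.893 ÷ 63.0752 = 0.680029552027…; keep min(3, 6) = 3 s.f.
Rounded to 3 significant figures: 0.680.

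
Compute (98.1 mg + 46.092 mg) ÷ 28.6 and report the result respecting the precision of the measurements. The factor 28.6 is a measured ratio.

5.04 mg

98.1 mg + 46.092 mg = 144.192 mg; the sum is limited to 1 decimal place (4 s.f.).
Carrying full precision, 144.192 ÷ 28.6 = 5.04167832168… mg; 28.6 has 3 s.f., so the result keeps min(4, 3) = 3 s.f.
Rounded to 3 significant figures: 5.04 mg.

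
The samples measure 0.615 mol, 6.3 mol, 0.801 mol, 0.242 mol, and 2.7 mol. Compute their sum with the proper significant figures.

0.615 mol + 6.3 mol + 0.801 mol + 0.242 mol + 2.7 mol = 10.658 mol.
Addition/subtraction keeps the fewest decimal places: 0.615 → 3 decimal places, 6.3 → 1 decimal place, 0.801 → 3 decimal places, 0.242 → 3 decimal places, 2.7 → 1 decimal place; limit is 1.
Rounded to 1 decimal place: 10.7 mol.

10.7 mol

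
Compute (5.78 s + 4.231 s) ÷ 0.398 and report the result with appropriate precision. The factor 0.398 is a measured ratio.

5.78 s + 4.231 s = 10.011 s; the sum is limited to 2 decimal places (4 s.f.).
Carrying full precision, 10.011 ÷ 0.398 = 25.1532663317… s; 0.398 has 3 s.f., so the result keeps min(4, 3) = 3 s.f.
Rounded to 3 significant figures: 25.2 s.

25.2 s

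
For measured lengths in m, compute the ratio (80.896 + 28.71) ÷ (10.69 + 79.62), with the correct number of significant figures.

1.214

80.896 + 28.71 = 109.606, limited to 2 d.p. → 5 s.f.; 10.69 + 79.62 = 90.31, limited to 2 d.p. → 4 s.f.
Carrying full precision, 109.606 ÷ 90.31 = 1.21366404606…; keep min(5, 4) = 4 s.f.
Rounded to 4 significant figures: 1.214.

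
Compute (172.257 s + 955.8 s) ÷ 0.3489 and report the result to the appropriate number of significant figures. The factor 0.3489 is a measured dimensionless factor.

172.257 s + 955.8 s = 1128.057 s; the sum is limited to 1 decimal place (5 s.f.).
Carrying full precision, 1128.057 ÷ 0.3489 = 3233.18142734… s; 0.3489 has 4 s.f., so the result keeps min(5, 4) = 4 s.f.
Rounded to 4 significant figures: 3233 s.

3233 s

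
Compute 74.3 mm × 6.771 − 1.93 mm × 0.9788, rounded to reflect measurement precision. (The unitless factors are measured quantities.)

74.3 × 6.771 = 503.0853 → 503 mm (3 s.f., last digit at the 10^0 place).
1.93 × 0.9788 = 1.889084 → 1.89 mm (3 s.f., last digit at the 10^-2 place).
Difference: 501.196216 mm; keep the coarser place, 10^0.
Result: 501 mm.

501 mm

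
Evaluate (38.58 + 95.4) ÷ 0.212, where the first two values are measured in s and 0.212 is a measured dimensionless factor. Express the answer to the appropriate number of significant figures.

38.58 s + 95.4 s = 133.98 s; the sum is limited to 1 decimal place (4 s.f.).
Carrying full precision, 133.98 ÷ 0.212 = 631.981132075… s; 0.212 has 3 s.f., so the result keeps min(4, 3) = 3 s.f.
Rounded to 3 significant figures: 632 s.

632 s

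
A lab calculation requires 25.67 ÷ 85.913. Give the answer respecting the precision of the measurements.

0.2988

25.67 ÷ 85.913 = 0.29879063704…
Multiplication/division keeps the fewest significant figures: 25.67 → 4 s.f., 85.913 → 5 s.f.; limit is 4.
Rounded to 4 significant figures: 0.2988.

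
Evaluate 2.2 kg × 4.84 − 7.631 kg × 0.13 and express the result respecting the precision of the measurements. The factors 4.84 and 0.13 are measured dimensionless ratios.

2.2 × 4.84 = 10.648 → 11 kg (2 s.f., last digit at the 10^0 place).
7.631 × 0.13 = 0.99203 → 9.9 × 10^-1 kg (2 s.f., last digit at the 10^-2 place).
Difference: 9.65597 kg; keep the coarser place, 10^0.
Result: 1.0 × 10^1 kg.

1.0 × 10^1 kg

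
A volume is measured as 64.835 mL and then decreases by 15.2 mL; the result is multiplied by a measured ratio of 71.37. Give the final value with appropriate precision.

3.54 × 10³ mL

64.835 mL − 15.2 mL = 49.635 mL; the difference is limited to 1 decimal place (3 s.f.).
Carrying full precision, 49.635 × 71.37 = 3542.44995 mL; 71.37 has 4 s.f., so the result keeps min(3, 4) = 3 s.f.
Rounded to 3 significant figures: 3.54 × 10³ mL.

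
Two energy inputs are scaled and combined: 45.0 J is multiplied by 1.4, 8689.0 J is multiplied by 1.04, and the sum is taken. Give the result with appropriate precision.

9.10 × 10^3 J

45.0 × 1.4 = 63 → 63 J (2 s.f., last digit at the 10^0 place).
8689.0 × 1.04 = 9036.56 → 9.04 × 10^3 J (3 s.f., last digit at the 10^1 place).
Sum: 9099.56 J; keep the coarser place, 10^1.
Result: 9.10 × 10^3 J.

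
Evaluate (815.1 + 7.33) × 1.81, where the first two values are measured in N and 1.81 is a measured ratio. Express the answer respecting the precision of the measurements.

1.49 × 10^3 N

815.1 N + 7.33 N = 822.43 N; the sum is limited to 1 decimal place (4 s.f.).
Carrying full precision, 822.43 × 1.81 = 1488.5983 N; 1.81 has 3 s.f., so the result keeps min(4, 3) = 3 s.f.
Rounded to 3 significant figures: 1.49 × 10^3 N.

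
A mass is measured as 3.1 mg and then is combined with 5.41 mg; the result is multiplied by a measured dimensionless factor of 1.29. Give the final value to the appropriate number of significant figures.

3.1 mg + 5.41 mg = 8.51 mg; the sum is limited to 1 decimal place (2 s.f.).
Carrying full precision, 8.51 × 1.29 = 10.9779 mg; 1.29 has 3 s.f., so the result keeps min(2, 3) = 2 s.f.
Rounded to 2 significant figures: 11 mg.

11 mg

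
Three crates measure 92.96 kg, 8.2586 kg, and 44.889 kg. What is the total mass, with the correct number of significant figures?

146.11 kg

92.96 kg + 8.2586 kg + 44.889 kg = 146.1076 kg.
Addition/subtraction keeps the fewest decimal places: 92.96 → 2 decimal places, 8.2586 → 4 decimal places, 44.889 → 3 decimal places; limit is 2.
Rounded to 2 decimal places: 146.11 kg.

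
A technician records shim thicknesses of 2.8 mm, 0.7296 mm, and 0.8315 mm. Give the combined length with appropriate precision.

2.8 mm + 0.7296 mm + 0.8315 mm = 4.3611 mm.
Addition/subtraction keeps the fewest decimal places: 2.8 → 1 decimal place, 0.7296 → 4 decimal places, 0.8315 → 4 decimal places; limit is 1.
Rounded to 1 decimal place: 4.4 mm.

4.4 mm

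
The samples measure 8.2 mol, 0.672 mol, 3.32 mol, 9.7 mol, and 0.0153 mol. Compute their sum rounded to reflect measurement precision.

21.9 mol

8.2 mol + 0.672 mol + 3.32 mol + 9.7 mol + 0.0153 mol = 21.9073 mol.
Addition/subtraction keeps the fewest decimal places: 8.2 → 1 decimal place, 0.672 → 3 decimal places, 3.32 → 2 decimal places, 9.7 → 1 decimal place, 0.0153 → 4 decimal places; limit is 1.
Rounded to 1 decimal place: 21.9 mol.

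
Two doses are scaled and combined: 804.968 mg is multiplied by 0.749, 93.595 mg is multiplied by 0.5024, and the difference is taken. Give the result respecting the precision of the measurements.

804.968 × 0.749 = 602.921032 → 603 mg (3 s.f., last digit at the 10^0 place).
93.595 × 0.5024 = 47.022128 → 47.02 mg (4 s.f., last digit at the 10^-2 place).
Difference: 555.898904 mg; keep the coarser place, 10^0.
Result: 556 mg.

556 mg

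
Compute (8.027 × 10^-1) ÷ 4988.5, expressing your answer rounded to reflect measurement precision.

1.609 × 10^-4

(8.027 × 10^-1) ÷ 4988.5 = 0.000160910093214…
Multiplication/division keeps the fewest significant figures: 8.027 × 10^-1 → 4 s.f., 4988.5 → 5 s.f.; limit is 4.
Rounded to 4 significant figures: 1.609 × 10^-4.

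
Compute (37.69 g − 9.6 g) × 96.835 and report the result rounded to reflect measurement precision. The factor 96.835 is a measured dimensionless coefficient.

2.72 × 10^3 g

37.69 g − 9.6 g = 28.09 g; the difference is limited to 1 decimal place (3 s.f.).
Carrying full precision, 28.09 × 96.835 = 2720.09515 g; 96.835 has 5 s.f., so the result keeps min(3, 5) = 3 s.f.
Rounded to 3 significant figures: 2.72 × 10^3 g.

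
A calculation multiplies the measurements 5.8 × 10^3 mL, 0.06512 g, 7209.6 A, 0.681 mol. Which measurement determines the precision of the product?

5.8 × 10^3 mL

5.8 × 10^3 mL → 2 s.f.; 0.06512 g → 4 s.f.; 7209.6 A → 5 s.f.; 0.681 mol → 3 s.f.
The fewest is 2 significant figures, from 5.8 × 10^3 mL.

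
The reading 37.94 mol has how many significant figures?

37.94: every digit is nonzero and significant.

4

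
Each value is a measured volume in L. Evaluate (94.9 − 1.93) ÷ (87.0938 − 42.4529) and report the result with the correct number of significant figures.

94.9 − 1.93 = 92.97, limited to 1 d.p. → 3 s.f.; 87.0938 − 42.4529 = 44.6409, limited to 4 d.p. → 6 s.f.
Carrying full precision, 92.97 ÷ 44.6409 = 2.08261930203…; keep min(3, 6) = 3 s.f.
Rounded to 3 significant figures: 2.08.

2.08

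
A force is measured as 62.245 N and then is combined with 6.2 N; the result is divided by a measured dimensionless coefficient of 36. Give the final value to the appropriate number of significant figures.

1.9 N

62.245 N + 6.2 N = 68.445 N; the sum is limited to 1 decimal place (3 s.f.).
Carrying full precision, 68.445 ÷ 36 = 1.90125 N; 36 has 2 s.f., so the result keeps min(3, 2) = 2 s.f.
Rounded to 2 significant figures: 1.9 N.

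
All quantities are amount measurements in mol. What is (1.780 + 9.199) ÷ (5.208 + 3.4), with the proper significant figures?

1.780 + 9.199 = 10.979, limited to 3 d.p. → 5 s.f.; 5.208 + 3.4 = 8.608, limited to 1 d.p. → 2 s.f.
Carrying full precision, 10.979 ÷ 8.608 = 1.27544144981…; keep min(5, 2) = 2 s.f.
Rounded to 2 significant figures: 1.3.

1.3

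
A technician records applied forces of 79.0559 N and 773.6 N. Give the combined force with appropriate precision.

852.7 N

79.0559 N + 773.6 N = 852.6559 N.
Addition/subtraction keeps the fewest decimal places: 79.0559 → 4 decimal places, 773.6 → 1 decimal place; limit is 1.
Rounded to 1 decimal place: 852.7 N.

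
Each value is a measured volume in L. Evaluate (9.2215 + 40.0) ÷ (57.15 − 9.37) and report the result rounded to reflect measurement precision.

1.03

9.2215 + 40.0 = 49.2215, limited to 1 d.p. → 3 s.f.; 57.15 − 9.37 = 47.78, limited to 2 d.p. → 4 s.f.
Carrying full precision, 49.2215 ÷ 47.78 = 1.030169527…; keep min(3, 4) = 3 s.f.
Rounded to 3 significant figures: 1.03.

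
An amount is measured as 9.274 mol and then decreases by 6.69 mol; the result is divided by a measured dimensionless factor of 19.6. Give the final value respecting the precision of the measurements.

0.132 mol

9.274 mol − 6.69 mol = 2.584 mol; the difference is limited to 2 decimal places (3 s.f.).
Carrying full precision, 2.584 ÷ 19.6 = 0.131836734694… mol; 19.6 has 3 s.f., so the result keeps min(3, 3) = 3 s.f.
Rounded to 3 significant figures: 0.132 mol.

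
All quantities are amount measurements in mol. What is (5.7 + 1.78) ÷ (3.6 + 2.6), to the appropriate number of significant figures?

5.7 + 1.78 = 7.48, limited to 1 d.p. → 2 s.f.; 3.6 + 2.6 = 6.2, limited to 1 d.p. → 2 s.f.
Carrying full precision, 7.48 ÷ 6.2 = 1.2064516129…; keep min(2, 2) = 2 s.f.
Rounded to 2 significant figures: 1.2.

1.2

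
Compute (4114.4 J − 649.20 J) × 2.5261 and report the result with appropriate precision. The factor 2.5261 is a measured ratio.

8753.4 J

4114.4 J − 649.20 J = 3465.20 J; the difference is limited to 1 decimal place (5 s.f.).
Carrying full precision, 3465.20 × 2.5261 = 8753.44172 J; 2.5261 has 5 s.f., so the result keeps min(5, 5) = 5 s.f.
Rounded to 5 significant figures: 8753.4 J.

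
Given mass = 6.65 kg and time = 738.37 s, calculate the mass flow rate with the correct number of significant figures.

mass flow rate = 6.65 kg ÷ 738.37 s = 0.00900632474234… kg/s.
6.65 has 3 significant figures; 738.37 has 5.
Division/multiplication keeps the fewest: 3 significant figures.
Rounded: 9.01 × 10⁻³ kg/s.

9.01 × 10⁻³ kg/s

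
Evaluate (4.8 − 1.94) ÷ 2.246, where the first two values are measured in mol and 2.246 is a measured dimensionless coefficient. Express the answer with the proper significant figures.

4.8 mol − 1.94 mol = 2.86 mol; the difference is limited to 1 decimal place (2 s.f.).
Carrying full precision, 2.86 ÷ 2.246 = 1.27337488869… mol; 2.246 has 4 s.f., so the result keeps min(2, 4) = 2 s.f.
Rounded to 2 significant figures: 1.3 mol.

1.3 mol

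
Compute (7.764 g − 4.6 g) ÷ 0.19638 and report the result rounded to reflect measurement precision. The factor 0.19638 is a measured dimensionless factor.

16 g

7.764 g − 4.6 g = 3.164 g; the difference is limited to 1 decimal place (2 s.f.).
Carrying full precision, 3.164 ÷ 0.19638 = 16.1116203279… g; 0.19638 has 5 s.f., so the result keeps min(2, 5) = 2 s.f.
Rounded to 2 significant figures: 16 g.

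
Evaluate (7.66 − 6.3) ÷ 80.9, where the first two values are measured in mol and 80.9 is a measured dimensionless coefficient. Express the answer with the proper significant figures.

7.66 mol − 6.3 mol = 1.36 mol; the difference is limited to 1 decimal place (2 s.f.).
Carrying full precision, 1.36 ÷ 80.9 = 0.0168108776267… mol; 80.9 has 3 s.f., so the result keeps min(2, 3) = 2 s.f.
Rounded to 2 significant figures: 0.017 mol.

0.017 mol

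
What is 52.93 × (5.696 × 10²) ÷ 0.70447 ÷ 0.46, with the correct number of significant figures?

9.3 × 10⁴

52.93 × (5.696 × 10²) ÷ 0.70447 ÷ 0.46 = 93036.1091687…
Multiplication/division keeps the fewest significant figures: 52.93 → 4 s.f., 5.696 × 10² → 4 s.f., 0.70447 → 5 s.f., 0.46 → 2 s.f.; limit is 2.
Rounded to 2 significant figures: 9.3 × 10⁴.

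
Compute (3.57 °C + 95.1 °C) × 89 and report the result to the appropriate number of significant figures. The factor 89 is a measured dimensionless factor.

3.57 °C + 95.1 °C = 98.67 °C; the sum is limited to 1 decimal place (3 s.f.).
Carrying full precision, 98.67 × 89 = 8781.63 °C; 89 has 2 s.f., so the result keeps min(3, 2) = 2 s.f.
Rounded to 2 significant figures: 8.8 × 10³ °C.

8.8 × 10³ °C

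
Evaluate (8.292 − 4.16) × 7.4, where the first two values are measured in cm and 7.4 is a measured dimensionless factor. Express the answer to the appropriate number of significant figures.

31 cm

8.292 cm − 4.16 cm = 4.132 cm; the difference is limited to 2 decimal places (3 s.f.).
Carrying full precision, 4.132 × 7.4 = 30.5768 cm; 7.4 has 2 s.f., so the result keeps min(3, 2) = 2 s.f.
Rounded to 2 significant figures: 31 cm.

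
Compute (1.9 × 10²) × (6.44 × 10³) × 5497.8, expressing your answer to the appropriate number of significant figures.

6.7 × 10⁹

(1.9 × 10²) × (6.44 × 10³) × 5497.8 = 6.72710808 × 10^9
Multiplication/division keeps the fewest significant figures: 1.9 × 10² → 2 s.f., 6.44 × 10³ → 3 s.f., 5497.8 → 5 s.f.; limit is 2.
Rounded to 2 significant figures: 6.7 × 10⁹.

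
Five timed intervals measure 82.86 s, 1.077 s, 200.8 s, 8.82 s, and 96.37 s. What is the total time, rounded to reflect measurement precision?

3.899 × 10² s

82.86 s + 1.077 s + 200.8 s + 8.82 s + 96.37 s = 389.927 s.
Addition/subtraction keeps the fewest decimal places: 82.86 → 2 decimal places, 1.077 → 3 decimal places, 200.8 → 1 decimal place, 8.82 → 2 decimal places, 96.37 → 2 decimal places; limit is 1.
Rounded to 1 decimal place: 3.899 × 10² s.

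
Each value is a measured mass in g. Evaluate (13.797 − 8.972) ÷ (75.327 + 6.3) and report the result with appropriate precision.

0.0591

13.797 − 8.972 = 4.825, limited to 3 d.p. → 4 s.f.; 75.327 + 6.3 = 81.627, limited to 1 d.p. → 3 s.f.
Carrying full precision, 4.825 ÷ 81.627 = 0.0591103433913…; keep min(4, 3) = 3 s.f.
Rounded to 3 significant figures: 0.0591.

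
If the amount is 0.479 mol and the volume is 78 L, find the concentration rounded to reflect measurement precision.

0.0061 mol/L

concentration = 0.479 mol ÷ 78 L = 0.00614102564103… mol/L.
0.479 has 3 significant figures; 78 has 2.
Division/multiplication keeps the fewest: 2 significant figures.
Rounded: 0.0061 mol/L.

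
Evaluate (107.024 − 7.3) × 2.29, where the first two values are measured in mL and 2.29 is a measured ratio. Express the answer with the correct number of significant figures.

107.024 mL − 7.3 mL = 99.724 mL; the difference is limited to 1 decimal place (3 s.f.).
Carrying full precision, 99.724 × 2.29 = 228.36796 mL; 2.29 has 3 s.f., so the result keeps min(3, 3) = 3 s.f.
Rounded to 3 significant figures: 228 mL.

228 mL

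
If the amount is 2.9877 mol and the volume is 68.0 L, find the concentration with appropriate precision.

0.0439 mol/L

concentration = 2.9877 mol ÷ 68.0 L = 0.0439367647059… mol/L.
2.9877 has 5 significant figures; 68.0 has 3.
Division/multiplication keeps the fewest: 3 significant figures.
Rounded: 0.0439 mol/L.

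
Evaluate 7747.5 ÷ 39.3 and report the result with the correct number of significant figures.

197

7747.5 ÷ 39.3 = 197.13740458…
Multiplication/division keeps the fewest significant figures: 7747.5 → 5 s.f., 39.3 → 3 s.f.; limit is 3.
Rounded to 3 significant figures: 197.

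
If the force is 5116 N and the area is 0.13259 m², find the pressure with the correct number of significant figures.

pressure = 5116 N ÷ 0.13259 m² = 38585.1119994… Pa.
5116 has 4 significant figures; 0.13259 has 5.
Division/multiplication keeps the fewest: 4 significant figures.
Rounded: 3.859 × 10⁴ Pa.

3.859 × 10⁴ Pa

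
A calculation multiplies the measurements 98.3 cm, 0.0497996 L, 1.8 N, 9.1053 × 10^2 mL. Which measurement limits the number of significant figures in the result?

1.8 N

98.3 cm → 3 s.f.; 0.0497996 L → 6 s.f.; 1.8 N → 2 s.f.; 9.1053 × 10^2 mL → 5 s.f.
The fewest is 2 significant figures, from 1.8 N.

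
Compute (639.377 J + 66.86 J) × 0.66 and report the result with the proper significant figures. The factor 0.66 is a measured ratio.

639.377 J + 66.86 J = 706.237 J; the sum is limited to 2 decimal places (5 s.f.).
Carrying full precision, 706.237 × 0.66 = 466.11642 J; 0.66 has 2 s.f., so the result keeps min(5, 2) = 2 s.f.
Rounded to 2 significant figures: 4.7 × 10^2 J.

4.7 × 10^2 J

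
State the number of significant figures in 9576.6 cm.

9576.6: every digit is nonzero and significant.

5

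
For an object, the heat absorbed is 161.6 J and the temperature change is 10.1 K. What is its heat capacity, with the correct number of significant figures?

heat capacity = 161.6 J ÷ 10.1 K = 16 J/K.
161.6 has 4 significant figures; 10.1 has 3.
Division/multiplication keeps the fewest: 3 significant figures.
Rounded: 16.0 J/K.

16.0 J/K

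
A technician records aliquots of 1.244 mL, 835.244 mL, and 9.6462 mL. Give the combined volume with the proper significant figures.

1.244 mL + 835.244 mL + 9.6462 mL = 846.1342 mL.
Addition/subtraction keeps the fewest decimal places: 1.244 → 3 decimal places, 835.244 → 3 decimal places, 9.6462 → 4 decimal places; limit is 3.
Rounded to 3 decimal places: 8.46134 × 10^2 mL.

8.46134 × 10^2 mL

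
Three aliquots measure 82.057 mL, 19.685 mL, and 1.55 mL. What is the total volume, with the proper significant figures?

103.29 mL

82.057 mL + 19.685 mL + 1.55 mL = 103.292 mL.
Addition/subtraction keeps the fewest decimal places: 82.057 → 3 decimal places, 19.685 → 3 decimal places, 1.55 → 2 decimal places; limit is 2.
Rounded to 2 decimal places: 103.29 mL.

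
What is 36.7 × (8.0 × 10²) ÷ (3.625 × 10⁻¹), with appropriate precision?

8.1 × 10⁴

36.7 × (8.0 × 10²) ÷ (3.625 × 10⁻¹) = 80993.1034483…
Multiplication/division keeps the fewest significant figures: 36.7 → 3 s.f., 8.0 × 10² → 2 s.f., 3.625 × 10⁻¹ → 4 s.f.; limit is 2.
Rounded to 2 significant figures: 8.1 × 10⁴.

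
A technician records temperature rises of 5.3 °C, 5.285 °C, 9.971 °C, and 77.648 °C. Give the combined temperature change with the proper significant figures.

98.2 °C

5.3 °C + 5.285 °C + 9.971 °C + 77.648 °C = 98.204 °C.
Addition/subtraction keeps the fewest decimal places: 5.3 → 1 decimal place, 5.285 → 3 decimal places, 9.971 → 3 decimal places, 77.648 → 3 decimal places; limit is 1.
Rounded to 1 decimal place: 98.2 °C.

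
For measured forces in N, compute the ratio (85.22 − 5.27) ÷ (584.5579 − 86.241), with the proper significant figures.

1.604 × 10^-1

85.22 − 5.27 = 79.95, limited to 2 d.p. → 4 s.f.; 584.5579 − 86.241 = 498.3169, limited to 3 d.p. → 6 s.f.
Carrying full precision, 79.95 ÷ 498.3169 = 0.160440073375…; keep min(4, 6) = 4 s.f.
Rounded to 4 significant figures: 1.604 × 10^-1.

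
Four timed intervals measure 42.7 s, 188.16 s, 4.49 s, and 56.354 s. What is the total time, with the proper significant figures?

291.7 s

42.7 s + 188.16 s + 4.49 s + 56.354 s = 291.704 s.
Addition/subtraction keeps the fewest decimal places: 42.7 → 1 decimal place, 188.16 → 2 decimal places, 4.49 → 2 decimal places, 56.354 → 3 decimal places; limit is 1.
Rounded to 1 decimal place: 291.7 s.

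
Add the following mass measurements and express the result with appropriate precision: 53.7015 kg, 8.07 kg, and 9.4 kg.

71.2 kg

53.7015 kg + 8.07 kg + 9.4 kg = 71.1715 kg.
Addition/subtraction keeps the fewest decimal places: 53.7015 → 4 decimal places, 8.07 → 2 decimal places, 9.4 → 1 decimal place; limit is 1.
Rounded to 1 decimal place: 71.2 kg.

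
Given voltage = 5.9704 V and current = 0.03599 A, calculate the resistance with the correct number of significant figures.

1.659 × 10^2 Ω

resistance = 5.9704 V ÷ 0.03599 A = 165.890525146… Ω.
5.9704 has 5 significant figures; 0.03599 has 4.
Division/multiplication keeps the fewest: 4 significant figures.
Rounded: 1.659 × 10^2 Ω.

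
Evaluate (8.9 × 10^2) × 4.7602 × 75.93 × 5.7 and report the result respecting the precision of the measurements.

(8.9 × 10^2) × 4.7602 × 75.93 × 5.7 = 1833595.19498…
Multiplication/division keeps the fewest significant figures: 8.9 × 10^2 → 2 s.f., 4.7602 → 5 s.f., 75.93 → 4 s.f., 5.7 → 2 s.f.; limit is 2.
Rounded to 2 significant figures: 1.8 × 10^6.

1.8 × 10^6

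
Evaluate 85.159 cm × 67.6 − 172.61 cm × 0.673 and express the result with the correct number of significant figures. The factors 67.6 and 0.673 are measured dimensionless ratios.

85.159 × 67.6 = 5756.7484 → 5.76 × 10³ cm (3 s.f., last digit at the 10^1 place).
172.61 × 0.673 = 116.16653 → 116 cm (3 s.f., last digit at the 10^0 place).
Difference: 5640.58187 cm; keep the coarser place, 10^1.
Result: 5.64 × 10³ cm.

5.64 × 10³ cm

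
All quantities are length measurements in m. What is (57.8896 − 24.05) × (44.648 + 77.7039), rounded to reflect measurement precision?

4.140 × 10^3 m²

57.8896 − 24.05 = 33.8396, limited to 2 d.p. → 4 s.f.; 44.648 + 77.7039 = 122.3519, limited to 3 d.p. → 6 s.f.
Carrying full precision, 33.8396 × 122.3519 = 4140.33935524; keep min(4, 6) = 4 s.f.
Rounded to 4 significant figures: 4.140 × 10^3 m².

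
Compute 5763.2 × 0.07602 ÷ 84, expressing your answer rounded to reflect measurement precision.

5.2

5763.2 × 0.07602 ÷ 84 = 5.215696
Multiplication/division keeps the fewest significant figures: 5763.2 → 5 s.f., 0.07602 → 4 s.f., 84 → 2 s.f.; limit is 2.
Rounded to 2 significant figures: 5.2.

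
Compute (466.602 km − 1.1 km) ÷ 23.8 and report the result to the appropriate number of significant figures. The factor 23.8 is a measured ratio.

466.602 km − 1.1 km = 465.502 km; the difference is limited to 1 decimal place (4 s.f.).
Carrying full precision, 465.502 ÷ 23.8 = 19.558907563… km; 23.8 has 3 s.f., so the result keeps min(4, 3) = 3 s.f.
Rounded to 3 significant figures: 19.6 km.

19.6 km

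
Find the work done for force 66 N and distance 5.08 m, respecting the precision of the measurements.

3.4 × 10² J

work done = 66 N × 5.08 m = 335.28 J.
66 has 2 significant figures; 5.08 has 3.
Division/multiplication keeps the fewest: 2 significant figures.
Rounded: 3.4 × 10² J.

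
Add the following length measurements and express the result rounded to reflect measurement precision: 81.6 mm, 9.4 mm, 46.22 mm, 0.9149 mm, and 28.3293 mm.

81.6 mm + 9.4 mm + 46.22 mm + 0.9149 mm + 28.3293 mm = 166.4642 mm.
Addition/subtraction keeps the fewest decimal places: 81.6 → 1 decimal place, 9.4 → 1 decimal place, 46.22 → 2 decimal places, 0.9149 → 4 decimal places, 28.3293 → 4 decimal places; limit is 1.
Rounded to 1 decimal place: 166.5 mm.

166.5 mm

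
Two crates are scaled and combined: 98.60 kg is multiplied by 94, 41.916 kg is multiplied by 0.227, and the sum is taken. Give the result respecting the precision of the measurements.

9.3 × 10^3 kg

98.60 × 94 = 9268.4 → 9.3 × 10^3 kg (2 s.f., last digit at the 10^2 place).
41.916 × 0.227 = 9.514932 → 9.51 kg (3 s.f., last digit at the 10^-2 place).
Sum: 9277.914932 kg; keep the coarser place, 10^2.
Result: 9.3 × 10^3 kg.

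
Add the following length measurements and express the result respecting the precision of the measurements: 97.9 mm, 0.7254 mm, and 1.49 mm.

100.1 mm

97.9 mm + 0.7254 mm + 1.49 mm = 100.1154 mm.
Addition/subtraction keeps the fewest decimal places: 97.9 → 1 decimal place, 0.7254 → 4 decimal places, 1.49 → 2 decimal places; limit is 1.
Rounded to 1 decimal place: 100.1 mm.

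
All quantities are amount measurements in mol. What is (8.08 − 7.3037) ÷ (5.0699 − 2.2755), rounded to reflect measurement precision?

8.08 − 7.3037 = 0.7763, limited to 2 d.p. → 2 s.f.; 5.0699 − 2.2755 = 2.7944, limited to 4 d.p. → 5 s.f.
Carrying full precision, 0.7763 ÷ 2.7944 = 0.277805611222…; keep min(2, 5) = 2 s.f.
Rounded to 2 significant figures: 0.28.

0.28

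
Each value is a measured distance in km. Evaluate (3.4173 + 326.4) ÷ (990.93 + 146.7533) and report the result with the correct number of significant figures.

3.4173 + 326.4 = 329.8173, limited to 1 d.p. → 4 s.f.; 990.93 + 146.7533 = 1137.6833, limited to 2 d.p. → 6 s.f.
Carrying full precision, 329.8173 ÷ 1137.6833 = 0.289902558999…; keep min(4, 6) = 4 s.f.
Rounded to 4 significant figures: 0.2899.

0.2899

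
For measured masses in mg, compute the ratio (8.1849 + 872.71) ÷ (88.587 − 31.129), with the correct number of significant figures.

15.331

8.1849 + 872.71 = 880.8949, limited to 2 d.p. → 5 s.f.; 88.587 − 31.129 = 57.458, limited to 3 d.p. → 5 s.f.
Carrying full precision, 880.8949 ÷ 57.458 = 15.3311096801…; keep min(5, 5) = 5 s.f.
Rounded to 5 significant figures: 15.331.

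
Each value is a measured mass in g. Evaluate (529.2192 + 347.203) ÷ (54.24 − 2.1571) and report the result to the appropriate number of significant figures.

16.83

529.2192 + 347.203 = 876.4222, limited to 3 d.p. → 6 s.f.; 54.24 − 2.1571 = 52.0829, limited to 2 d.p. → 4 s.f.
Carrying full precision, 876.4222 ÷ 52.0829 = 16.8274462444…; keep min(6, 4) = 4 s.f.
Rounded to 4 significant figures: 16.83.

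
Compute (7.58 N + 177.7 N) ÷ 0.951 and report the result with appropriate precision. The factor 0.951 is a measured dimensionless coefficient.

195 N

7.58 N + 177.7 N = 185.28 N; the sum is limited to 1 decimal place (4 s.f.).
Carrying full precision, 185.28 ÷ 0.951 = 194.826498423… N; 0.951 has 3 s.f., so the result keeps min(4, 3) = 3 s.f.
Rounded to 3 significant figures: 195 N.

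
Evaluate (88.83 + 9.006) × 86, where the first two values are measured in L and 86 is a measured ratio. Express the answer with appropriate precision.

8.4 × 10³ L

88.83 L + 9.006 L = 97.836 L; the sum is limited to 2 decimal places (4 s.f.).
Carrying full precision, 97.836 × 86 = 8413.896 L; 86 has 2 s.f., so the result keeps min(4, 2) = 2 s.f.
Rounded to 2 significant figures: 8.4 × 10³ L.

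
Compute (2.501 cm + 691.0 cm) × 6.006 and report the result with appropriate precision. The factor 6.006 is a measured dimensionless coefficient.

2.501 cm + 691.0 cm = 693.501 cm; the sum is limited to 1 decimal place (4 s.f.).
Carrying full precision, 693.501 × 6.006 = 4165.167006 cm; 6.006 has 4 s.f., so the result keeps min(4, 4) = 4 s.f.
Rounded to 4 significant figures: 4165 cm.

4165 cm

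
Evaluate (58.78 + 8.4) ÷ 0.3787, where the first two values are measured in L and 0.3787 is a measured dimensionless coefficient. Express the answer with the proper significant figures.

58.78 L + 8.4 L = 67.18 L; the sum is limited to 1 decimal place (3 s.f.).
Carrying full precision, 67.18 ÷ 0.3787 = 177.396355955… L; 0.3787 has 4 s.f., so the result keeps min(3, 4) = 3 s.f.
Rounded to 3 significant figures: 177 L.

177 L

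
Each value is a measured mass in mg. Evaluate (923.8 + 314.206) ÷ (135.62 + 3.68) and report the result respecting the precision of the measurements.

923.8 + 314.206 = 1238.006, limited to 1 d.p. → 5 s.f.; 135.62 + 3.68 = 139.30, limited to 2 d.p. → 5 s.f.
Carrying full precision, 1238.006 ÷ 139.30 = 8.88733668342…; keep min(5, 5) = 5 s.f.
Rounded to 5 significant figures: 8.8873.

8.8873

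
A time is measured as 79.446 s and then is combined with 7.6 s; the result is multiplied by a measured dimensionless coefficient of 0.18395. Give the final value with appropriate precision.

79.446 s + 7.6 s = 87.046 s; the sum is limited to 1 decimal place (3 s.f.).
Carrying full precision, 87.046 × 0.18395 = 16.0121117 s; 0.18395 has 5 s.f., so the result keeps min(3, 5) = 3 s.f.
Rounded to 3 significant figures: 16.0 s.

16.0 s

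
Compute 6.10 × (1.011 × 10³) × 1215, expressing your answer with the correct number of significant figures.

7.49 × 10⁶

6.10 × (1.011 × 10³) × 1215 = 7493026.5
Multiplication/division keeps the fewest significant figures: 6.10 → 3 s.f., 1.011 × 10³ → 4 s.f., 1215 → 4 s.f.; limit is 3.
Rounded to 3 significant figures: 7.49 × 10⁶.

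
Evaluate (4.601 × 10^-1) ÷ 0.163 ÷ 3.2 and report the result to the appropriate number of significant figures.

(4.601 × 10^-1) ÷ 0.163 ÷ 3.2 = 0.882093558282…
Multiplication/division keeps the fewest significant figures: 4.601 × 10^-1 → 4 s.f., 0.163 → 3 s.f., 3.2 → 2 s.f.; limit is 2.
Rounded to 2 significant figures: 0.88.

0.88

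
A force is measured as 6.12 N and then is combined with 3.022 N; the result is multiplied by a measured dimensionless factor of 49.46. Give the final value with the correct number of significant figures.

452 N

6.12 N + 3.022 N = 9.142 N; the sum is limited to 2 decimal places (3 s.f.).
Carrying full precision, 9.142 × 49.46 = 452.16332 N; 49.46 has 4 s.f., so the result keeps min(3, 4) = 3 s.f.
Rounded to 3 significant figures: 452 N.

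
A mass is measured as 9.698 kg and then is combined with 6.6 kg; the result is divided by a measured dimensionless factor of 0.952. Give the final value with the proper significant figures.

9.698 kg + 6.6 kg = 16.298 kg; the sum is limited to 1 decimal place (3 s.f.).
Carrying full precision, 16.298 ÷ 0.952 = 17.1197478992… kg; 0.952 has 3 s.f., so the result keeps min(3, 3) = 3 s.f.
Rounded to 3 significant figures: 17.1 kg.

17.1 kg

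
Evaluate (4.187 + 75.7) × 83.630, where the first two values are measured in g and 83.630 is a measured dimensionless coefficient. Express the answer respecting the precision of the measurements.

6.68 × 10³ g

4.187 g + 75.7 g = 79.887 g; the sum is limited to 1 decimal place (3 s.f.).
Carrying full precision, 79.887 × 83.630 = 6680.94981 g; 83.630 has 5 s.f., so the result keeps min(3, 5) = 3 s.f.
Rounded to 3 significant figures: 6.68 × 10³ g.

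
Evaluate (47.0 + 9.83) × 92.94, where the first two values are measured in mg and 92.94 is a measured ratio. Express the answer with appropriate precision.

47.0 mg + 9.83 mg = 56.83 mg; the sum is limited to 1 decimal place (3 s.f.).
Carrying full precision, 56.83 × 92.94 = 5281.7802 mg; 92.94 has 4 s.f., so the result keeps min(3, 4) = 3 s.f.
Rounded to 3 significant figures: 5.28 × 10³ mg.

5.28 × 10³ mg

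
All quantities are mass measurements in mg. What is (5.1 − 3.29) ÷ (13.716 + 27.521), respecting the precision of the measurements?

0.044

5.1 − 3.29 = 1.81, limited to 1 d.p. → 2 s.f.; 13.716 + 27.521 = 41.237, limited to 3 d.p. → 5 s.f.
Carrying full precision, 1.81 ÷ 41.237 = 0.0438926207047…; keep min(2, 5) = 2 s.f.
Rounded to 2 significant figures: 0.044.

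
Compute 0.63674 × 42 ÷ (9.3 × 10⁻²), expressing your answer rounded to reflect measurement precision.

0.63674 × 42 ÷ (9.3 × 10⁻²) = 287.56
Multiplication/division keeps the fewest significant figures: 0.63674 → 5 s.f., 42 → 2 s.f., 9.3 × 10⁻² → 2 s.f.; limit is 2.
Rounded to 2 significant figures: 2.9 × 10².

2.9 × 10²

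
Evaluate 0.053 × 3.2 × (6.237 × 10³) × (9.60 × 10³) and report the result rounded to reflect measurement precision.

0.053 × 3.2 × (6.237 × 10³) × (9.60 × 10³) = 10154833.92
Multiplication/division keeps the fewest significant figures: 0.053 → 2 s.f., 3.2 → 2 s.f., 6.237 × 10³ → 4 s.f., 9.60 × 10³ → 3 s.f.; limit is 2.
Rounded to 2 significant figures: 1.0 × 10⁷.

1.0 × 10⁷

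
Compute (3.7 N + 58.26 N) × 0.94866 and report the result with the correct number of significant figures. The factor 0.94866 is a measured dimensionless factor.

58.8 N

3.7 N + 58.26 N = 61.96 N; the sum is limited to 1 decimal place (3 s.f.).
Carrying full precision, 61.96 × 0.94866 = 58.7789736 N; 0.94866 has 5 s.f., so the result keeps min(3, 5) = 3 s.f.
Rounded to 3 significant figures: 58.8 N.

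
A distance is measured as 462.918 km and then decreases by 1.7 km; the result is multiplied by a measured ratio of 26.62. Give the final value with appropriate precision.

1.228 × 10⁴ km

462.918 km − 1.7 km = 461.218 km; the difference is limited to 1 decimal place (4 s.f.).
Carrying full precision, 461.218 × 26.62 = 12277.62316 km; 26.62 has 4 s.f., so the result keeps min(4, 4) = 4 s.f.
Rounded to 4 significant figures: 1.228 × 10⁴ km.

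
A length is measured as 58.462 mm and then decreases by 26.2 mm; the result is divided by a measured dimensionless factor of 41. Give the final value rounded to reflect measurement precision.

58.462 mm − 26.2 mm = 32.262 mm; the difference is limited to 1 decimal place (3 s.f.).
Carrying full precision, 32.262 ÷ 41 = 0.78687804878… mm; 41 has 2 s.f., so the result keeps min(3, 2) = 2 s.f.
Rounded to 2 significant figures: 0.79 mm.

0.79 mm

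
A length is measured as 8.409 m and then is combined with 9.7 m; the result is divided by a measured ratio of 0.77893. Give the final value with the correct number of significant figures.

8.409 m + 9.7 m = 18.109 m; the sum is limited to 1 decimal place (3 s.f.).
Carrying full precision, 18.109 ÷ 0.77893 = 23.2485589206… m; 0.77893 has 5 s.f., so the result keeps min(3, 5) = 3 s.f.
Rounded to 3 significant figures: 23.2 m.

23.2 m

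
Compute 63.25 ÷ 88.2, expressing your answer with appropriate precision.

63.25 ÷ 88.2 = 0.717120181406…
Multiplication/division keeps the fewest significant figures: 63.25 → 4 s.f., 88.2 → 3 s.f.; limit is 3.
Rounded to 3 significant figures: 0.717.

0.717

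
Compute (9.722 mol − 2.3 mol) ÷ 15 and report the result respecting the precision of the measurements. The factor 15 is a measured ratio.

0.49 mol

9.722 mol − 2.3 mol = 7.422 mol; the difference is limited to 1 decimal place (2 s.f.).
Carrying full precision, 7.422 ÷ 15 = 0.4948 mol; 15 has 2 s.f., so the result keeps min(2, 2) = 2 s.f.
Rounded to 2 significant figures: 0.49 mol.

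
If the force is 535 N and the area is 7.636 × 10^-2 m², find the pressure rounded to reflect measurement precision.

7.01 × 10^3 Pa

pressure = 535 N ÷ 7.636 × 10^-2 m² = 7006.28601362… Pa.
535 has 3 significant figures; 7.636 × 10^-2 has 4.
Division/multiplication keeps the fewest: 3 significant figures.
Rounded: 7.01 × 10^3 Pa.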